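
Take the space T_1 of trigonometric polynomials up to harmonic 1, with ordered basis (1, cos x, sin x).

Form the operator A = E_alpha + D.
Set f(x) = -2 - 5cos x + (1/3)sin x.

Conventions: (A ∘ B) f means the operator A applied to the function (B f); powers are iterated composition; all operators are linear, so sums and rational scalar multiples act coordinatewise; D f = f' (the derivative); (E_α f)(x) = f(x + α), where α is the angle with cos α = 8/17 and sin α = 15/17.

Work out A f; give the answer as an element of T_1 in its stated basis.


g(x) = -2 - (88/51)cos x + (488/51)sin x

E_alpha f = -2 - (35/17)cos x + (233/51)sin x
D f = (1/3)cos x + 5sin x
(E_alpha + D) f = -2 - (88/51)cos x + (488/51)sin x


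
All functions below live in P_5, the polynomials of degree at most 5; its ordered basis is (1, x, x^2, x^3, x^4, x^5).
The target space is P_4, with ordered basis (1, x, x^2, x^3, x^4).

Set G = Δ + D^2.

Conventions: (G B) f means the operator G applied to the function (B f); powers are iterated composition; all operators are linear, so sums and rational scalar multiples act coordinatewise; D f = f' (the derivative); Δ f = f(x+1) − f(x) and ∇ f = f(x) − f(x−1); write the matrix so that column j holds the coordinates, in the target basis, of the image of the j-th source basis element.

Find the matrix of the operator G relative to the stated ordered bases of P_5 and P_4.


image of 1: 0
image of x: 1
image of x^2: 2x + 3
image of x^3: 3x^2 + 9x + 1
image of x^4: 4x^3 + 18x^2 + 4x + 1
image of x^5: 5x^4 + 30x^3 + 10x^2 + 5x + 1
each image's coordinates form column j of the matrix

the matrix is [[0, 1, 3, 1, 1, 1]; [0, 0, 2, 9, 4, 5]; [0, 0, 0, 3, 18, 10]; [0, 0, 0, 0, 4, 30]; [0, 0, 0, 0, 0, 5]] (rows listed top to bottom)


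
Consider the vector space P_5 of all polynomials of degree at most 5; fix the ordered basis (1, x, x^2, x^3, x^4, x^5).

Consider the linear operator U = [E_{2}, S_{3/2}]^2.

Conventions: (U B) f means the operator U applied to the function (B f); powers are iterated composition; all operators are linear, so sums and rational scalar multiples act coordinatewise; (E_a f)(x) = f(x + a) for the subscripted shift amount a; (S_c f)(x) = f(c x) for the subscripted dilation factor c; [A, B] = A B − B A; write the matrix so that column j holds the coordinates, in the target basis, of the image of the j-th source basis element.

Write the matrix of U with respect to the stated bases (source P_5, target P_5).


the matrix is [[0, 0, 3, 225/4, 708, 119625/16]; [0, 0, 0, 81/4, 2025/4, 7965]; [0, 0, 0, 0, 729/8, 91125/32]; [0, 0, 0, 0, 0, 10935/32]; [0, 0, 0, 0, 0, 0]; [0, 0, 0, 0, 0, 0]] (rows listed top to bottom)

image of 1: 0
image of x: 0
image of x^2: 3
image of x^3: (81/4)x + 225/4
image of x^4: (729/8)x^2 + (2025/4)x + 708
image of x^5: (10935/32)x^3 + (91125/32)x^2 + 7965x + 119625/16
each image's coordinates form column j of the matrix


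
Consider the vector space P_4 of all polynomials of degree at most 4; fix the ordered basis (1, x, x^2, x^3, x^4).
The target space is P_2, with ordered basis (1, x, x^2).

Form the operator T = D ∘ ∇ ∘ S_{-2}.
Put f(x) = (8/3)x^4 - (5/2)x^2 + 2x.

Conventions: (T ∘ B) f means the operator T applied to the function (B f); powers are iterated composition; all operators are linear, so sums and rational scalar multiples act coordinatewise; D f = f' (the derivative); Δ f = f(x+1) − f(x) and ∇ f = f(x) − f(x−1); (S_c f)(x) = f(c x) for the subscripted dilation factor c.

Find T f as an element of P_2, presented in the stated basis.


the image equals g(x) = 512x^2 - 512x + 452/3

S_{-2} f = (128/3)x^4 - 10x^2 - 4x
∇ S_{-2} f = (512/3)x^3 - 256x^2 + (452/3)x - 110/3
D ∇ S_{-2} f = 512x^2 - 512x + 452/3


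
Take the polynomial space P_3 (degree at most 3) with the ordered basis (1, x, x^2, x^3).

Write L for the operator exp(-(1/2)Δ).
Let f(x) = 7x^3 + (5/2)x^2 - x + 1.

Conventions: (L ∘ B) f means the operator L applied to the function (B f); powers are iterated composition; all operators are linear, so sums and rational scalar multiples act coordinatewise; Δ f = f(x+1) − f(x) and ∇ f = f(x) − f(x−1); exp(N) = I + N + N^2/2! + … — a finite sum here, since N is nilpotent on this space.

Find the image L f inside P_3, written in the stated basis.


order-1 term: -(21/2)x^2 - 13x - 17/4
order-2 term: (21/4)x + 47/8
order-3 term: -7/8
the series for exp(-(1/2)Δ) f terminates at order 3
exp(-(1/2)Δ) f = 7x^3 - 8x^2 - (35/4)x + 7/4

g(x) = 7x^3 - 8x^2 - (35/4)x + 7/4


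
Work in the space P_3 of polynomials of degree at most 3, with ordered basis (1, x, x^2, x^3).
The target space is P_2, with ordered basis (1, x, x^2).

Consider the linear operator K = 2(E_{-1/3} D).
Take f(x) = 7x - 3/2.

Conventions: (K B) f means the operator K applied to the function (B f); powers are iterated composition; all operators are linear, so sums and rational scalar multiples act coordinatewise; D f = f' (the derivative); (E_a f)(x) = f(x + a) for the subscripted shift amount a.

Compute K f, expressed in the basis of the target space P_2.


D f = 7
E_{-1/3} D f = 7
(2(E_{-1/3} D)) f = 14

the image equals g(x) = 14


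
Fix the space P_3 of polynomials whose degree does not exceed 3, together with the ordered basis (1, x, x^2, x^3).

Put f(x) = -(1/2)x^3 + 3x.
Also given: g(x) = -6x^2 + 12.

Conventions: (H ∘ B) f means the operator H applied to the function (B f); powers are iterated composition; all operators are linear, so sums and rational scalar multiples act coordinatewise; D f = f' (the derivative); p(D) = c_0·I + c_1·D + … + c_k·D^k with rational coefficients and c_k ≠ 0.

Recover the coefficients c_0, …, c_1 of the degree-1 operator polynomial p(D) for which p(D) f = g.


p(D) = 4·D, i.e. c_0 = 0, c_1 = 4

D^0 f = -(1/2)x^3 + 3x
D^1 f = -(3/2)x^2 + 3
matching coefficients of g against c_0 f + c_1 Df + … from the top degree down determines the c_i
solution: c_0 = 0, c_1 = 4


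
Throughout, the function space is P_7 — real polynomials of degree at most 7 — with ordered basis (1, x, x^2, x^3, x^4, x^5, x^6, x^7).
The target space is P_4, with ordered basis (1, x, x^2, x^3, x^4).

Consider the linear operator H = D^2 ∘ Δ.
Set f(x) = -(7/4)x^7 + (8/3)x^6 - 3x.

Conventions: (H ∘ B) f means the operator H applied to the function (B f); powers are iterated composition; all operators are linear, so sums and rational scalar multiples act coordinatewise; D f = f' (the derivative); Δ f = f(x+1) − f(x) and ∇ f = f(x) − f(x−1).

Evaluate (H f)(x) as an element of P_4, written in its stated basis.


Δ f = -(49/4)x^6 - (83/4)x^5 - (85/4)x^4 - (95/12)x^3 + (13/4)x^2 + (15/4)x - 25/12
D Δ f = -(147/2)x^5 - (415/4)x^4 - 85x^3 - (95/4)x^2 + (13/2)x + 15/4
D D Δ f = -(735/2)x^4 - 415x^3 - 255x^2 - (95/2)x + 13/2

the result is g(x) = -(735/2)x^4 - 415x^3 - 255x^2 - (95/2)x + 13/2


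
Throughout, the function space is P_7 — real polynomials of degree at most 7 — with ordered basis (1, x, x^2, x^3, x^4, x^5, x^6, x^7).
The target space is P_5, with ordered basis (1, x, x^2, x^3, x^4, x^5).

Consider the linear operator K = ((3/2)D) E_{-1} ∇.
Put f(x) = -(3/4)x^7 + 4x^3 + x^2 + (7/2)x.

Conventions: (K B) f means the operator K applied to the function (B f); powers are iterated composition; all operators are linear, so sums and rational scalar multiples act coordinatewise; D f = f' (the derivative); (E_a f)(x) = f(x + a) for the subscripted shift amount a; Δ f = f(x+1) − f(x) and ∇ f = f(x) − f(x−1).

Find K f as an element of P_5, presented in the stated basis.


g(x) = -(189/4)x^5 + (2835/8)x^4 - (2205/2)x^3 + (14175/8)x^2 - (5715/4)x + 3561/8

∇ f = -(21/4)x^6 + (63/4)x^5 - (105/4)x^4 + (105/4)x^3 - (15/4)x^2 - (19/4)x + 23/4
E_{-1} ∇ f = -(21/4)x^6 + (189/4)x^5 - (735/4)x^4 + (1575/4)x^3 - (1905/4)x^2 + (1187/4)x - 267/4
D (E_{-1} ∇) f = -(63/2)x^5 + (945/4)x^4 - 735x^3 + (4725/4)x^2 - (1905/2)x + 1187/4
((3/2)D) (E_{-1} ∇) f = -(189/4)x^5 + (2835/8)x^4 - (2205/2)x^3 + (14175/8)x^2 - (5715/4)x + 3561/8


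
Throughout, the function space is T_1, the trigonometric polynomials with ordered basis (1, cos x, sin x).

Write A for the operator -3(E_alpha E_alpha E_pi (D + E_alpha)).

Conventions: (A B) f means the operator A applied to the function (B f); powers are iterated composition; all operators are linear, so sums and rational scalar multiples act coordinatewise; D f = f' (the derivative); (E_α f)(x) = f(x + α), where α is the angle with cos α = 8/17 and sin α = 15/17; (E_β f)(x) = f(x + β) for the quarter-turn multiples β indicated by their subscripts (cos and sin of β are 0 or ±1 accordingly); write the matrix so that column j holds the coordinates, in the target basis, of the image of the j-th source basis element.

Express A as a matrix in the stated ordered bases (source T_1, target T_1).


the matrix is [[-3, 0, 0]; [0, -26904/4913, -9696/4913]; [0, 9696/4913, -26904/4913]] (rows listed top to bottom)

image of 1: -3
image of cos x: -(26904/4913)cos x + (9696/4913)sin x
image of sin x: -(9696/4913)cos x - (26904/4913)sin x
each image's coordinates form column j of the matrix


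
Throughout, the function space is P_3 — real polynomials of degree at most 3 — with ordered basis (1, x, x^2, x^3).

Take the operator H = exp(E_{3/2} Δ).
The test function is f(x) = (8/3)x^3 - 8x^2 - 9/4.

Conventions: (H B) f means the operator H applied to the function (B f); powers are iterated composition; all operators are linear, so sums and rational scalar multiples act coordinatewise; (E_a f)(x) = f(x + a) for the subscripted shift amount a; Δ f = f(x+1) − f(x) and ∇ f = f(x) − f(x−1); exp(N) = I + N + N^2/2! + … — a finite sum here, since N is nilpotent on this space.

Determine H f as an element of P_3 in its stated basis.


order-1 term: 8x^2 + 16x + 2/3
order-2 term: 8x + 24
order-3 term: 8/3
the series for exp(E_{3/2} Δ) f terminates at order 3
exp(E_{3/2} Δ) f = (8/3)x^3 + 24x + 301/12

the result is g(x) = (8/3)x^3 + 24x + 301/12


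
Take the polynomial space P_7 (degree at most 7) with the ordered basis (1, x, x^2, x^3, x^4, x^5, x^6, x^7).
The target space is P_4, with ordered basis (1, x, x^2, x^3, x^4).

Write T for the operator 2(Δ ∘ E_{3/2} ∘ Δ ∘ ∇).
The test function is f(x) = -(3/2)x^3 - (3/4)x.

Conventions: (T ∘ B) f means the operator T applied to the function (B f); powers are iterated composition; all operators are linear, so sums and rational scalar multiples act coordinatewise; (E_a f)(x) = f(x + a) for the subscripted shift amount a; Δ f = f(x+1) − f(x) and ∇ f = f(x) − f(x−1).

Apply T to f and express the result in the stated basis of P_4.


the image equals g(x) = -18

∇ f = -(9/2)x^2 + (9/2)x - 9/4
Δ ∇ f = -9x
E_{3/2} (Δ ∘ ∇) f = -9x - 27/2
Δ E_{3/2} (Δ ∘ ∇) f = -9
(2(Δ ∘ E_{3/2} ∘ Δ ∘ ∇)) f = -18


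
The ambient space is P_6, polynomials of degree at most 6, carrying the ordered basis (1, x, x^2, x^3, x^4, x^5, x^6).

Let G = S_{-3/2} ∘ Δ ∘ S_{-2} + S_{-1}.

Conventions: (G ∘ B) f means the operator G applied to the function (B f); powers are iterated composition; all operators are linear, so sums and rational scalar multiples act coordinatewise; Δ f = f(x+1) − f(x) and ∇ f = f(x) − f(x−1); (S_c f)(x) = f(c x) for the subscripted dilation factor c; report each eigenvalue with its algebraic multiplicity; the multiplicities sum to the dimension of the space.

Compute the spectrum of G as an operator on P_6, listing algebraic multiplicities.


λ = -1 (multiplicity 3), λ = 1 (multiplicity 4)

image of 1: 1
image of x: -x - 2
image of x^2: x^2 - 12x + 4
image of x^3: -x^3 - 54x^2 + 36x - 8
image of x^4: x^4 - 216x^3 + 216x^2 - 96x + 16
image of x^5: -x^5 - 810x^4 + 1080x^3 - 720x^2 + 240x - 32
image of x^6: x^6 - 2916x^5 + 4860x^4 - 4320x^3 + 2160x^2 - 576x + 64
the matrix is upper triangular; its diagonal is (1, -1, 1, -1, 1, -1, 1)
for a triangular matrix the eigenvalues are the diagonal entries, with algebraic multiplicity their repetition count


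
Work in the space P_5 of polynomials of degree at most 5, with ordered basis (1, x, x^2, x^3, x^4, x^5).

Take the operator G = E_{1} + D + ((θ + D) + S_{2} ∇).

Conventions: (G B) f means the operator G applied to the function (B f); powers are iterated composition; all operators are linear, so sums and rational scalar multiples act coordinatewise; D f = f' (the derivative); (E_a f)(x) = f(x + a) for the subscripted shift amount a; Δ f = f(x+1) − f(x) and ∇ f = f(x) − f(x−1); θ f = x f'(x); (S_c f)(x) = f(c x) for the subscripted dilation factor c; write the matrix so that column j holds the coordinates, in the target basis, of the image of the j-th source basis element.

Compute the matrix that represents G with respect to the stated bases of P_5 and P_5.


image of 1: 1
image of x: 2x + 4
image of x^2: 3x^2 + 10x
image of x^3: 4x^3 + 21x^2 - 3x + 2
image of x^4: 5x^4 + 44x^3 - 18x^2 + 12x
image of x^5: 6x^5 + 95x^4 - 70x^3 + 50x^2 - 5x + 2
each image's coordinates form column j of the matrix

the matrix is [[1, 4, 0, 2, 0, 2]; [0, 2, 10, -3, 12, -5]; [0, 0, 3, 21, -18, 50]; [0, 0, 0, 4, 44, -70]; [0, 0, 0, 0, 5, 95]; [0, 0, 0, 0, 0, 6]] (rows listed top to bottom)


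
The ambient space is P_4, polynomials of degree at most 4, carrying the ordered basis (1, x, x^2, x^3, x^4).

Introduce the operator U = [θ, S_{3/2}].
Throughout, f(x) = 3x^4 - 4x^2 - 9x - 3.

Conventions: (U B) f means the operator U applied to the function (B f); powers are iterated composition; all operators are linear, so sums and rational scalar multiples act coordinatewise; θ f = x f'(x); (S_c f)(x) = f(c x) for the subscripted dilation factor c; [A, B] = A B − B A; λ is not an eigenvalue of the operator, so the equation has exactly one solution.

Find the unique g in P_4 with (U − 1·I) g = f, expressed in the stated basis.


write g with unknown coordinates in the stated basis and equate coefficients in (U − 1·I) g = f
solving from the highest basis element down gives g = -3x^4 + 4x^2 + 9x + 3
check: U g = 0
so U g − 1·g = 3x^4 - 4x^2 - 9x - 3 = f ✓

the result is g(x) = -3x^4 + 4x^2 + 9x + 3


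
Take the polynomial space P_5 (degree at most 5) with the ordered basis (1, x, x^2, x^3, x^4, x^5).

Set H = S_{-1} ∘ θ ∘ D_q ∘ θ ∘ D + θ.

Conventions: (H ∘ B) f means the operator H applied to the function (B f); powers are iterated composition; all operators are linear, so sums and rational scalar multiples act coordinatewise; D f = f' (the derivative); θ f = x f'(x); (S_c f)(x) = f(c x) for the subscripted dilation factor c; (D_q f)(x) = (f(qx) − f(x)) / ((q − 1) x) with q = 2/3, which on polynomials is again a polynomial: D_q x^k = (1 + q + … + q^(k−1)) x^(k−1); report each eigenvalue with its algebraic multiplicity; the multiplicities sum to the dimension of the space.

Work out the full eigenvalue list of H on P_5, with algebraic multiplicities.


λ = 0 (multiplicity 1), λ = 1 (multiplicity 1), λ = 2 (multiplicity 1), λ = 3 (multiplicity 1), λ = 4 (multiplicity 1), λ = 5 (multiplicity 1)

image of 1: 0
image of x: x
image of x^2: 2x^2
image of x^3: 3x^3 - 10x
image of x^4: 4x^4 + (152/3)x^2
image of x^5: 5x^5 - (1300/9)x^3
the matrix is upper triangular; its diagonal is (0, 1, 2, 3, 4, 5)
for a triangular matrix the eigenvalues are the diagonal entries, with algebraic multiplicity their repetition count


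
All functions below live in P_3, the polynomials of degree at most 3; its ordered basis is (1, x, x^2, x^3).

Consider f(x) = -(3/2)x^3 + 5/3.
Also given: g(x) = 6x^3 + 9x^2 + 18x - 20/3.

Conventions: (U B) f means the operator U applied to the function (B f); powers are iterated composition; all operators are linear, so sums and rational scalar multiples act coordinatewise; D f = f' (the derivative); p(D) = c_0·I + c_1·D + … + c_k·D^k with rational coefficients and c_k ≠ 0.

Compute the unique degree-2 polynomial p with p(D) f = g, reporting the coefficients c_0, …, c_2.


D^0 f = -(3/2)x^3 + 5/3
D^1 f = -(9/2)x^2
D^2 f = -9x
matching coefficients of g against c_0 f + c_1 Df + … from the top degree down determines the c_i
solution: c_0 = -4, c_1 = -2, c_2 = -2

c_0 = -4, c_1 = -2, c_2 = -2


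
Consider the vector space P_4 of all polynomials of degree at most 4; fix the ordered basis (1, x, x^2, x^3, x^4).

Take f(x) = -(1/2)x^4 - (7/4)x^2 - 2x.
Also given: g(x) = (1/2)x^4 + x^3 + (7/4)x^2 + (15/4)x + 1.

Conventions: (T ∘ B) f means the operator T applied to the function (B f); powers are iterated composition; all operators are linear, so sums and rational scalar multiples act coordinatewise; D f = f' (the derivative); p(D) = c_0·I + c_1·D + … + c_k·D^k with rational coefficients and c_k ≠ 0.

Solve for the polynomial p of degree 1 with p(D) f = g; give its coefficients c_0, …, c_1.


D^0 f = -(1/2)x^4 - (7/4)x^2 - 2x
D^1 f = -2x^3 - (7/2)x - 2
matching coefficients of g against c_0 f + c_1 Df + … from the top degree down determines the c_i
solution: c_0 = -1, c_1 = -1/2

c_0 = -1, c_1 = -1/2


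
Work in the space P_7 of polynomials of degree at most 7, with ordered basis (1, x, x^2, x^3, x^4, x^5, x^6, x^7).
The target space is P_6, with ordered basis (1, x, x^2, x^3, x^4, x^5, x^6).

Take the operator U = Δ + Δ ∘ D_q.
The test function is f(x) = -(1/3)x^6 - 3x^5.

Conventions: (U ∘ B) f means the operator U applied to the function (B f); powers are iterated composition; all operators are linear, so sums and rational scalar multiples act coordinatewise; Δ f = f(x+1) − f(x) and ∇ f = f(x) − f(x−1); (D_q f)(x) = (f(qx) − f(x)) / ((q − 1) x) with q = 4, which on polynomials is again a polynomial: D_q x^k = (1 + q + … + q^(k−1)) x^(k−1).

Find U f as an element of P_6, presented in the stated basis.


Δ f = -2x^5 - 20x^4 - (110/3)x^3 - 35x^2 - 17x - 10/3
D_q f = -455x^5 - 1023x^4
Δ D_q f = -2275x^4 - 8642x^3 - 10688x^2 - 6367x - 1478
(Δ + Δ ∘ D_q) f = -2x^5 - 2295x^4 - (26036/3)x^3 - 10723x^2 - 6384x - 4444/3

the result is g(x) = -2x^5 - 2295x^4 - (26036/3)x^3 - 10723x^2 - 6384x - 4444/3


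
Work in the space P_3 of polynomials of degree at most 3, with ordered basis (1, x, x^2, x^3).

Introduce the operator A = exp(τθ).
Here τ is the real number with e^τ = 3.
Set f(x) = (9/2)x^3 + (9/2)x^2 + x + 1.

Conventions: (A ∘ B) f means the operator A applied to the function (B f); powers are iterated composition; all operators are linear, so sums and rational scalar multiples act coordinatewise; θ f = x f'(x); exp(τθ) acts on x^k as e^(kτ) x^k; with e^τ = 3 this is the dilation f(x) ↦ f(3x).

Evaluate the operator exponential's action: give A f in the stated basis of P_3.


the result is g(x) = (243/2)x^3 + (81/2)x^2 + 3x + 1

exp(τθ) x^k = e^(kτ) x^k; with e^τ = 3 this sends x^k to 3^k x^k
x ↦ 3 x
x^2 ↦ 9 x^2
x^3 ↦ 27 x^3
applying this coordinatewise to f: exp(τθ) f = (243/2)x^3 + (81/2)x^2 + 3x + 1


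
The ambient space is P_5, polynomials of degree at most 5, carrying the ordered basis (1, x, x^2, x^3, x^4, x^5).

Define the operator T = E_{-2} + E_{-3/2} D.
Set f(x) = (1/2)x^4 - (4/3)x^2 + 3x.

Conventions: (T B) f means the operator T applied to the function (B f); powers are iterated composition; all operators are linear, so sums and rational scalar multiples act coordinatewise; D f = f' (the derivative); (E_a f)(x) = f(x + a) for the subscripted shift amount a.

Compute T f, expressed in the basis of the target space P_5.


E_{-2} f = (1/2)x^4 - 4x^3 + (32/3)x^2 - (23/3)x - 10/3
D f = 2x^3 - (8/3)x + 3
E_{-3/2} D f = 2x^3 - 9x^2 + (65/6)x + 1/4
(E_{-2} + E_{-3/2} D) f = (1/2)x^4 - 2x^3 + (5/3)x^2 + (19/6)x - 37/12

g(x) = (1/2)x^4 - 2x^3 + (5/3)x^2 + (19/6)x - 37/12


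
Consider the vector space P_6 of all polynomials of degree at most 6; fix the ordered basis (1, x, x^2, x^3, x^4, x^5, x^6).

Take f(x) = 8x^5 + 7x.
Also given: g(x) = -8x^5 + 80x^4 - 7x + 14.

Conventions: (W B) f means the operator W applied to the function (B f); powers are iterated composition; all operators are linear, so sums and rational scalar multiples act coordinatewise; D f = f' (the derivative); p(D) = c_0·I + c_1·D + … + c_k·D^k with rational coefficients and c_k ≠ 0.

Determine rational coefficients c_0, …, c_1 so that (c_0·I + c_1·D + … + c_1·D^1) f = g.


c_0 = -1, c_1 = 2

D^0 f = 8x^5 + 7x
D^1 f = 40x^4 + 7
matching coefficients of g against c_0 f + c_1 Df + … from the top degree down determines the c_i
solution: c_0 = -1, c_1 = 2


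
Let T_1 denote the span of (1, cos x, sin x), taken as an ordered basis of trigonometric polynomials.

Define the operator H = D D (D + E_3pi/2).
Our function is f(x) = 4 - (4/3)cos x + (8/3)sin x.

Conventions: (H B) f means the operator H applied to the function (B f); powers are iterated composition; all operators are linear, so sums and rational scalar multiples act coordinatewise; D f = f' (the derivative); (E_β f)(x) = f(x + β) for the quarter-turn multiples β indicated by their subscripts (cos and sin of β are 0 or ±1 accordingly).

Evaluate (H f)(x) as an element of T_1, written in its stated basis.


D f = (8/3)cos x + (4/3)sin x
E_3pi/2 f = 4 - (8/3)cos x - (4/3)sin x
(D + E_3pi/2) f = 4
D (D + E_3pi/2) f = 0
D D (D + E_3pi/2) f = 0

the result is g(x) = 0


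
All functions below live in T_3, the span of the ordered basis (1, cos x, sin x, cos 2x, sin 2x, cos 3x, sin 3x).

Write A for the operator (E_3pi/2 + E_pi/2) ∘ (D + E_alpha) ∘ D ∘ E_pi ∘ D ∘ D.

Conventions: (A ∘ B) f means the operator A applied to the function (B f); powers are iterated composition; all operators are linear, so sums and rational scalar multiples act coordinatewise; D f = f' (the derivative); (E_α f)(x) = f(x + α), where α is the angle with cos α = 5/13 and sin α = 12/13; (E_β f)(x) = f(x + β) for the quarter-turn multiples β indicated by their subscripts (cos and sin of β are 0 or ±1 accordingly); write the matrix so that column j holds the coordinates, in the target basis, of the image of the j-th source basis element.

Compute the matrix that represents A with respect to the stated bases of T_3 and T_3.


image of 1: 0
image of cos x: 0
image of sin x: 0
image of cos 2x: -(7328/169)cos 2x + (1904/169)sin 2x
image of sin 2x: -(1904/169)cos 2x - (7328/169)sin 2x
image of cos 3x: 0
image of sin 3x: 0
each image's coordinates form column j of the matrix

the matrix is [[0, 0, 0, 0, 0, 0, 0]; [0, 0, 0, 0, 0, 0, 0]; [0, 0, 0, 0, 0, 0, 0]; [0, 0, 0, -7328/169, -1904/169, 0, 0]; [0, 0, 0, 1904/169, -7328/169, 0, 0]; [0, 0, 0, 0, 0, 0, 0]; [0, 0, 0, 0, 0, 0, 0]] (rows listed top to bottom)


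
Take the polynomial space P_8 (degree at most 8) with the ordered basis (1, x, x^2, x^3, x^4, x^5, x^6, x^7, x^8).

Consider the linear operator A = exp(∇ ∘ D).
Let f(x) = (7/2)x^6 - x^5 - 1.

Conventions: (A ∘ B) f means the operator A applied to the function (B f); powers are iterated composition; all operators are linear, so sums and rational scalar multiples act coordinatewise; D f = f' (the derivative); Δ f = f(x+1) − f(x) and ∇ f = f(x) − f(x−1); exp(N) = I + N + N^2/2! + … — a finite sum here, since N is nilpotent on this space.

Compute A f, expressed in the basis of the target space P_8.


the image equals g(x) = (7/2)x^6 - x^5 + 105x^4 - 230x^3 + 870x^2 - 1445x + 1240

order-1 term: 105x^4 - 230x^3 + 240x^2 - 125x + 26
order-2 term: 630x^2 - 1320x + 795
order-3 term: 420
the series for exp(∇ ∘ D) f terminates at order 3
exp(∇ ∘ D) f = (7/2)x^6 - x^5 + 105x^4 - 230x^3 + 870x^2 - 1445x + 1240


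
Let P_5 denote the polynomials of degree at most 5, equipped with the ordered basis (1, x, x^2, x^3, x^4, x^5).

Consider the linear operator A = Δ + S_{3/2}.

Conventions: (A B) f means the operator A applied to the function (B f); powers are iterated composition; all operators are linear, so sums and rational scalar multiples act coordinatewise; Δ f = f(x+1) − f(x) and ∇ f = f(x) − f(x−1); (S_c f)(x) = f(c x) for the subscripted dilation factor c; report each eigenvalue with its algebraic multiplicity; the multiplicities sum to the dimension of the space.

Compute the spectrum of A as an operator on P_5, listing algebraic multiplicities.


image of 1: 1
image of x: (3/2)x + 1
image of x^2: (9/4)x^2 + 2x + 1
image of x^3: (27/8)x^3 + 3x^2 + 3x + 1
image of x^4: (81/16)x^4 + 4x^3 + 6x^2 + 4x + 1
image of x^5: (243/32)x^5 + 5x^4 + 10x^3 + 10x^2 + 5x + 1
the matrix is upper triangular; its diagonal is (1, 3/2, 9/4, 27/8, 81/16, 243/32)
for a triangular matrix the eigenvalues are the diagonal entries, with algebraic multiplicity their repetition count

λ = 1 (multiplicity 1), λ = 3/2 (multiplicity 1), λ = 9/4 (multiplicity 1), λ = 27/8 (multiplicity 1), λ = 81/16 (multiplicity 1), λ = 243/32 (multiplicity 1)


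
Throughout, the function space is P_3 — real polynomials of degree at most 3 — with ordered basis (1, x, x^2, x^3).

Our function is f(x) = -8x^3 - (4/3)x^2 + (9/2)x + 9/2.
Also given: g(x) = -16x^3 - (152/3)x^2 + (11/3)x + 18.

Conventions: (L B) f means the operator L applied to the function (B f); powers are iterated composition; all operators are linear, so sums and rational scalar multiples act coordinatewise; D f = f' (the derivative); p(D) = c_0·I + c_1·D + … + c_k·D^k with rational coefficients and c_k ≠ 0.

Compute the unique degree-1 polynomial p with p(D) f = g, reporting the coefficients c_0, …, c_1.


c_0 = 2, c_1 = 2

D^0 f = -8x^3 - (4/3)x^2 + (9/2)x + 9/2
D^1 f = -24x^2 - (8/3)x + 9/2
matching coefficients of g against c_0 f + c_1 Df + … from the top degree down determines the c_i
solution: c_0 = 2, c_1 = 2


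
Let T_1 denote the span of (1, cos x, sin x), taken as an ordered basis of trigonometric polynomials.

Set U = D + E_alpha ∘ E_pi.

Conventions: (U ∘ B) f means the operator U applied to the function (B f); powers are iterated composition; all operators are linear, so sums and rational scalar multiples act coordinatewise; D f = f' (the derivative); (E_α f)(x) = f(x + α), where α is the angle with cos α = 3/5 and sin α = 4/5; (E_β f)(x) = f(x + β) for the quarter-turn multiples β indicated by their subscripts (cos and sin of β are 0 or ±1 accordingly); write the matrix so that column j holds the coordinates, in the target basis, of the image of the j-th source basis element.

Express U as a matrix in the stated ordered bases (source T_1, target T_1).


the matrix is [[1, 0, 0]; [0, -3/5, 1/5]; [0, -1/5, -3/5]] (rows listed top to bottom)

image of 1: 1
image of cos x: -(3/5)cos x - (1/5)sin x
image of sin x: (1/5)cos x - (3/5)sin x
each image's coordinates form column j of the matrix


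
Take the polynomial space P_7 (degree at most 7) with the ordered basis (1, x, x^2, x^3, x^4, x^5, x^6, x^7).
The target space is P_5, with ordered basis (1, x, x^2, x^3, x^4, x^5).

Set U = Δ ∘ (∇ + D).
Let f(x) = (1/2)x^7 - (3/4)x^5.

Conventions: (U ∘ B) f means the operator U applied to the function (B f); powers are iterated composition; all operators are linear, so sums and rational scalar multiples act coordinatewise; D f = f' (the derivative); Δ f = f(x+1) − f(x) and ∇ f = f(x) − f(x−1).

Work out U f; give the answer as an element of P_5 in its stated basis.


the image equals g(x) = 42x^5 + (105/2)x^4 + 75x^3 + 30x^2 + (11/2)x - 1/4

∇ f = (7/2)x^6 - (21/2)x^5 + (55/4)x^4 - 10x^3 + 3x^2 + (1/4)x - 1/4
D f = (7/2)x^6 - (15/4)x^4
(∇ + D) f = 7x^6 - (21/2)x^5 + 10x^4 - 10x^3 + 3x^2 + (1/4)x - 1/4
Δ (∇ + D) f = 42x^5 + (105/2)x^4 + 75x^3 + 30x^2 + (11/2)x - 1/4


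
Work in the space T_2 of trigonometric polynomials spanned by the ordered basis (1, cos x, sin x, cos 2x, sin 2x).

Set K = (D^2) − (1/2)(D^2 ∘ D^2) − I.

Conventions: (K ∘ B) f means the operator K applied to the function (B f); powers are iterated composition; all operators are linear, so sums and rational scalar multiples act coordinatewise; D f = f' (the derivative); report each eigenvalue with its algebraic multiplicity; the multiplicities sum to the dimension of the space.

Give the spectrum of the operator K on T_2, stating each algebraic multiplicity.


image of 1: -1
image of cos x: -(5/2)cos x
image of sin x: -(5/2)sin x
image of cos 2x: -13cos 2x
image of sin 2x: -13sin 2x
the matrix is diagonal; its diagonal is (-1, -5/2, -5/2, -13, -13)
for a triangular matrix the eigenvalues are the diagonal entries, with algebraic multiplicity their repetition count

λ = -13 (multiplicity 2), λ = -5/2 (multiplicity 2), λ = -1 (multiplicity 1)


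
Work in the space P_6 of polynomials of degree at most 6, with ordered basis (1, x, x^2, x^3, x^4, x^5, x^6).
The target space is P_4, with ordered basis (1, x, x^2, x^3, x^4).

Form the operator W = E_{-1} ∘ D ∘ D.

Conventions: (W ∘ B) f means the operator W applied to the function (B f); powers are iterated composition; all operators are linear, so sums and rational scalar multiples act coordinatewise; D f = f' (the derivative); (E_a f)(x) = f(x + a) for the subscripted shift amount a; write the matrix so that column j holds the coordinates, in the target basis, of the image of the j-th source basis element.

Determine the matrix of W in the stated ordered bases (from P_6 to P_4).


the matrix is [[0, 0, 2, -6, 12, -20, 30]; [0, 0, 0, 6, -24, 60, -120]; [0, 0, 0, 0, 12, -60, 180]; [0, 0, 0, 0, 0, 20, -120]; [0, 0, 0, 0, 0, 0, 30]] (rows listed top to bottom)

image of 1: 0
image of x: 0
image of x^2: 2
image of x^3: 6x - 6
image of x^4: 12x^2 - 24x + 12
image of x^5: 20x^3 - 60x^2 + 60x - 20
image of x^6: 30x^4 - 120x^3 + 180x^2 - 120x + 30
each image's coordinates form column j of the matrix


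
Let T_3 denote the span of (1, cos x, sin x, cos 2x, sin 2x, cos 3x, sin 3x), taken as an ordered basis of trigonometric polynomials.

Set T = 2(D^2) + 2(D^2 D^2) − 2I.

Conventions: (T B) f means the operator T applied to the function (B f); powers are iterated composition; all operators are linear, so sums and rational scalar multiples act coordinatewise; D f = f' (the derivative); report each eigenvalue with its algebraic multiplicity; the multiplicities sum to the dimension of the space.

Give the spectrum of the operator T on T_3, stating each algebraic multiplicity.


λ = -2 (multiplicity 3), λ = 22 (multiplicity 2), λ = 142 (multiplicity 2)

image of 1: -2
image of cos x: -2cos x
image of sin x: -2sin x
image of cos 2x: 22cos 2x
image of sin 2x: 22sin 2x
image of cos 3x: 142cos 3x
image of sin 3x: 142sin 3x
the matrix is diagonal; its diagonal is (-2, -2, -2, 22, 22, 142, 142)
for a triangular matrix the eigenvalues are the diagonal entries, with algebraic multiplicity their repetition count


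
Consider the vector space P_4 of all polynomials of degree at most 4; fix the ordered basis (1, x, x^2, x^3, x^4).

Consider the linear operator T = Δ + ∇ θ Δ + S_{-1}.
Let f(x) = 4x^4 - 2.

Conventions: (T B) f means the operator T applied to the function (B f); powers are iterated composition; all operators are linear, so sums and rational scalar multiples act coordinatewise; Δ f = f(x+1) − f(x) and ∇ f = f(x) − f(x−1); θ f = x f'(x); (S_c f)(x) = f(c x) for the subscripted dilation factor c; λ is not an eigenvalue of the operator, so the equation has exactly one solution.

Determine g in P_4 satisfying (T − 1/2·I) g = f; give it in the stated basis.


g(x) = 8x^4 + (64/3)x^3 - 800x^2 - 896x + 19780/3

write g with unknown coordinates in the stated basis and equate coefficients in (T − 1/2·I) g = f
solving from the highest basis element down gives g = 8x^4 + (64/3)x^3 - 800x^2 - 896x + 19780/3
check: T g = 8x^4 + (32/3)x^3 - 400x^2 - 448x + 9884/3
so T g − 1/2·g = 4x^4 - 2 = f ✓


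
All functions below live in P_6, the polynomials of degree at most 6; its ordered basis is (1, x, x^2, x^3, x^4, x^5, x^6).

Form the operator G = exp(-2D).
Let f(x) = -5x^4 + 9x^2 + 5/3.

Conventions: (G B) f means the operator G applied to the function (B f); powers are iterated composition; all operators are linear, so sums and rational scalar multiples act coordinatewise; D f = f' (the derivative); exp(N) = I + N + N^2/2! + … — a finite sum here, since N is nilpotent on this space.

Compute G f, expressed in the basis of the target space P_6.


order-1 term: 40x^3 - 36x
order-2 term: -120x^2 + 36
order-3 term: 160x
order-4 term: -80
the series for exp(-2D) f terminates at order 4
exp(-2D) f = -5x^4 + 40x^3 - 111x^2 + 124x - 127/3

the image equals g(x) = -5x^4 + 40x^3 - 111x^2 + 124x - 127/3


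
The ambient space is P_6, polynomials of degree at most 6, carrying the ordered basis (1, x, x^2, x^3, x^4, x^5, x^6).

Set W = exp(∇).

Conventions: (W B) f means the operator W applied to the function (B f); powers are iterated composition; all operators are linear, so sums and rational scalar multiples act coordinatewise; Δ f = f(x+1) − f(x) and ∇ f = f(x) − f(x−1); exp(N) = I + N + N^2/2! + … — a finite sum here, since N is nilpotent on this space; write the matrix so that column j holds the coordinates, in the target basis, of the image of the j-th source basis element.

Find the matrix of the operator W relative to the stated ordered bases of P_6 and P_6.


the matrix is [[1, 1, 0, -1, 1, 2, -9]; [0, 1, 2, 0, -4, 5, 12]; [0, 0, 1, 3, 0, -10, 15]; [0, 0, 0, 1, 4, 0, -20]; [0, 0, 0, 0, 1, 5, 0]; [0, 0, 0, 0, 0, 1, 6]; [0, 0, 0, 0, 0, 0, 1]] (rows listed top to bottom)

image of 1: 1
image of x: x + 1
image of x^2: x^2 + 2x
image of x^3: x^3 + 3x^2 - 1
image of x^4: x^4 + 4x^3 - 4x + 1
image of x^5: x^5 + 5x^4 - 10x^2 + 5x + 2
image of x^6: x^6 + 6x^5 - 20x^3 + 15x^2 + 12x - 9
each image's coordinates form column j of the matrix


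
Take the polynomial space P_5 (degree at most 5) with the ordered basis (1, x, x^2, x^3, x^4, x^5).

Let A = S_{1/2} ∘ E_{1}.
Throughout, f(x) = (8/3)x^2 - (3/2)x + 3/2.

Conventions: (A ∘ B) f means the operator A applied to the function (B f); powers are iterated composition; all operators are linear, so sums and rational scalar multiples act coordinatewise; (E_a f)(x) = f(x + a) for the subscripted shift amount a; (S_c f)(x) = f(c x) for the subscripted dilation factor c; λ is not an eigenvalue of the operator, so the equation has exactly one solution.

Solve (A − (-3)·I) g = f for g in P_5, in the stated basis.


the image equals g(x) = (32/39)x^2 - (181/273)x + 733/2184

write g with unknown coordinates in the stated basis and equate coefficients in (A − (-3)·I) g = f
solving from the highest basis element down gives g = (32/39)x^2 - (181/273)x + 733/2184
check: A g = (8/39)x^2 + (89/182)x + 359/728
so A g − (-3)·g = (8/3)x^2 - (3/2)x + 3/2 = f ✓


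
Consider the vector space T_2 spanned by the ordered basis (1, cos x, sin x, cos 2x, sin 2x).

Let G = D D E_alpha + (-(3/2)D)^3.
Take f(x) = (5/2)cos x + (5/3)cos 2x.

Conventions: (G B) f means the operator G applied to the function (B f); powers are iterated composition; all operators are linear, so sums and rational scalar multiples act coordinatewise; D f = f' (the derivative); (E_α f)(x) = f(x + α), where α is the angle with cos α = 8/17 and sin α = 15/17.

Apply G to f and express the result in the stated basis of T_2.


E_alpha f = (20/17)cos x - (75/34)sin x - (805/867)cos 2x - (400/289)sin 2x
D E_alpha f = -(75/34)cos x - (20/17)sin x - (800/289)cos 2x + (1610/867)sin 2x
D D E_alpha f = -(20/17)cos x + (75/34)sin x + (3220/867)cos 2x + (1600/289)sin 2x
D f = -(5/2)sin x - (10/3)sin 2x
(-(3/2)D) f = (15/4)sin x + 5sin 2x
D (-(3/2)D) f = (15/4)cos x + 10cos 2x
(-(3/2)D) (-(3/2)D) f = -(45/8)cos x - 15cos 2x
D (-(3/2)D) (-(3/2)D) f = (45/8)sin x + 30sin 2x
(-(3/2)D) (-(3/2)D) (-(3/2)D) f = -(135/16)sin x - 45sin 2x
(D D E_alpha + (-(3/2)D)^3) f = -(20/17)cos x - (1695/272)sin x + (3220/867)cos 2x - (11405/289)sin 2x

g(x) = -(20/17)cos x - (1695/272)sin x + (3220/867)cos 2x - (11405/289)sin 2x


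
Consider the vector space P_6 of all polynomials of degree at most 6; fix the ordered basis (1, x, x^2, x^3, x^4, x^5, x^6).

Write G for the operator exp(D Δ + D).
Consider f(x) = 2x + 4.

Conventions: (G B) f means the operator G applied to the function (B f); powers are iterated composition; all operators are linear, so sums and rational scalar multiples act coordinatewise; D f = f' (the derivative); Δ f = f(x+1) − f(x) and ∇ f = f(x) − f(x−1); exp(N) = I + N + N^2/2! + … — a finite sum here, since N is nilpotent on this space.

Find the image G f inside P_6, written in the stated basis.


g(x) = 2x + 6

order-1 term: 2
the series for exp(D Δ + D) f terminates at order 1
exp(D Δ + D) f = 2x + 6


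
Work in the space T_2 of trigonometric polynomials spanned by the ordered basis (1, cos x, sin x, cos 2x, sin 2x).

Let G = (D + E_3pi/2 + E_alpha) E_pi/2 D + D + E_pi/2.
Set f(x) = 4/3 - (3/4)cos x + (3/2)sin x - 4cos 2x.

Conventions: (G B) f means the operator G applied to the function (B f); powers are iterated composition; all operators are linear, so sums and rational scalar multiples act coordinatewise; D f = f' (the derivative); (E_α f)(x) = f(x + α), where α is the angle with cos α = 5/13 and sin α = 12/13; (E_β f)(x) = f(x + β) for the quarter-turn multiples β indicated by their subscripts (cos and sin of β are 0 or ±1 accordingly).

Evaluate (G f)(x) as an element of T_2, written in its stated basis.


D f = (3/2)cos x + (3/4)sin x + 8sin 2x
E_pi/2 D f = (3/4)cos x - (3/2)sin x - 8sin 2x
D E_pi/2 D f = -(3/2)cos x - (3/4)sin x - 16cos 2x
E_3pi/2 E_pi/2 D f = (3/2)cos x + (3/4)sin x + 8sin 2x
E_alpha E_pi/2 D f = -(57/52)cos x - (33/26)sin x - (960/169)cos 2x + (952/169)sin 2x
(D + E_3pi/2 + E_alpha) E_pi/2 D f = -(57/52)cos x - (33/26)sin x - (3664/169)cos 2x + (2304/169)sin 2x
D f = (3/2)cos x + (3/4)sin x + 8sin 2x
E_pi/2 f = 4/3 + (3/2)cos x + (3/4)sin x + 4cos 2x
((D + E_3pi/2 + E_alpha) E_pi/2 D + D + E_pi/2) f = 4/3 + (99/52)cos x + (3/13)sin x - (2988/169)cos 2x + (3656/169)sin 2x

the image equals g(x) = 4/3 + (99/52)cos x + (3/13)sin x - (2988/169)cos 2x + (3656/169)sin 2x


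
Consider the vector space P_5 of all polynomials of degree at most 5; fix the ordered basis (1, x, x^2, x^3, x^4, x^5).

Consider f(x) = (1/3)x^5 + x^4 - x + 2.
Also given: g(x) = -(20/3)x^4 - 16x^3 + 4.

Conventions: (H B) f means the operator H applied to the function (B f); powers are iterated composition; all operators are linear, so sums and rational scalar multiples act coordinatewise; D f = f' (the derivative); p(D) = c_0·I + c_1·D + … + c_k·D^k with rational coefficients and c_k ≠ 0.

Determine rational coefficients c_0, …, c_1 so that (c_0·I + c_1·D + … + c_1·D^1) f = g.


c_0 = 0, c_1 = -4

D^0 f = (1/3)x^5 + x^4 - x + 2
D^1 f = (5/3)x^4 + 4x^3 - 1
matching coefficients of g against c_0 f + c_1 Df + … from the top degree down determines the c_i
solution: c_0 = 0, c_1 = -4


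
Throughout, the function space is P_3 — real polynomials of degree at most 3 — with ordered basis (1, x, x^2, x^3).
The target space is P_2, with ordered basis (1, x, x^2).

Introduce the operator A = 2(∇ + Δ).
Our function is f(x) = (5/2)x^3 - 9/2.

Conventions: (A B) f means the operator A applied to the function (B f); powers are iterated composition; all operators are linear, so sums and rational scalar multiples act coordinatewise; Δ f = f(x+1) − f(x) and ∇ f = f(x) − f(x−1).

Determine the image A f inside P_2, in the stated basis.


∇ f = (15/2)x^2 - (15/2)x + 5/2
Δ f = (15/2)x^2 + (15/2)x + 5/2
(∇ + Δ) f = 15x^2 + 5
(2(∇ + Δ)) f = 30x^2 + 10

g(x) = 30x^2 + 10


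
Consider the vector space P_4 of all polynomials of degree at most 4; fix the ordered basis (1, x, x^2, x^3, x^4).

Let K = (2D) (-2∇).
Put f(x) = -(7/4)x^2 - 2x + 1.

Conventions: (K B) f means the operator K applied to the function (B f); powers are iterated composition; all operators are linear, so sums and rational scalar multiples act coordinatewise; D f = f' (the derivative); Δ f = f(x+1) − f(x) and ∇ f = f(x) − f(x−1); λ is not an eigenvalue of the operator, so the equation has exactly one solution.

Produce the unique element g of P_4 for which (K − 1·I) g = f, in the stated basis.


write g with unknown coordinates in the stated basis and equate coefficients in (K − 1·I) g = f
solving from the highest basis element down gives g = (7/4)x^2 + 2x - 15
check: K g = -14
so K g − 1·g = -(7/4)x^2 - 2x + 1 = f ✓

the result is g(x) = (7/4)x^2 + 2x - 15
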